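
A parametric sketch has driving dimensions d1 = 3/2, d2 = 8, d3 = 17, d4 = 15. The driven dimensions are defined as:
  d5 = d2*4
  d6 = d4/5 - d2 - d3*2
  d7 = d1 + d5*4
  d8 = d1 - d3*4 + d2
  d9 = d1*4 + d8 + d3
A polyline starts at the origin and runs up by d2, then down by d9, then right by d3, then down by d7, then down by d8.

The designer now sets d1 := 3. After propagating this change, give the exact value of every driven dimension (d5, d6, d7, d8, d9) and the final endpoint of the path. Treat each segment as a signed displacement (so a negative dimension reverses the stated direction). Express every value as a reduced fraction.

Apply edit: d1 := 3
  d5 = d2*4 = 32
  d6 = d4/5 - d2 - d3*2 = -39
  d7 = d1 + d5*4 = 131
  d8 = d1 - d3*4 + d2 = -57
  d9 = d1*4 + d8 + d3 = -28
Walk from origin (0, 0):
  seg 1: up by d2 = 8 → (0, 8)
  seg 2: down by d9 = -28 → (0, 36)
  seg 3: right by d3 = 17 → (17, 36)
  seg 4: down by d7 = 131 → (17, -95)
  seg 5: down by d8 = -57 → (17, -38)

d5 = 32
d6 = -39
d7 = 131
d8 = -57
d9 = -28
endpoint = (17, -38)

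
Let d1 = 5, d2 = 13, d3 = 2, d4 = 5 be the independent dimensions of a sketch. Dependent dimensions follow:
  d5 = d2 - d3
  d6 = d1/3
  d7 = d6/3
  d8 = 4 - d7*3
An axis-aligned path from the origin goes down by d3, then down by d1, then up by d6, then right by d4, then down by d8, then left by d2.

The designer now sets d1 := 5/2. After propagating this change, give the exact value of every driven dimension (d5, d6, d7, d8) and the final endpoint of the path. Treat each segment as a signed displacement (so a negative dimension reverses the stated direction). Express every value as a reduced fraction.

d5 = 11
d6 = 5/6
d7 = 5/18
d8 = 19/6
endpoint = (-8, -41/6)

Apply edit: d1 := 5/2
  d5 = d2 - d3 = 11
  d6 = d1/3 = 5/6
  d7 = d6/3 = 5/18
  d8 = 4 - d7*3 = 19/6
Walk from origin (0, 0):
  seg 1: down by d3 = 2 → (0, -2)
  seg 2: down by d1 = 5/2 → (0, -9/2)
  seg 3: up by d6 = 5/6 → (0, -11/3)
  seg 4: right by d4 = 5 → (5, -11/3)
  seg 5: down by d8 = 19/6 → (5, -41/6)
  seg 6: left by d2 = 13 → (-8, -41/6)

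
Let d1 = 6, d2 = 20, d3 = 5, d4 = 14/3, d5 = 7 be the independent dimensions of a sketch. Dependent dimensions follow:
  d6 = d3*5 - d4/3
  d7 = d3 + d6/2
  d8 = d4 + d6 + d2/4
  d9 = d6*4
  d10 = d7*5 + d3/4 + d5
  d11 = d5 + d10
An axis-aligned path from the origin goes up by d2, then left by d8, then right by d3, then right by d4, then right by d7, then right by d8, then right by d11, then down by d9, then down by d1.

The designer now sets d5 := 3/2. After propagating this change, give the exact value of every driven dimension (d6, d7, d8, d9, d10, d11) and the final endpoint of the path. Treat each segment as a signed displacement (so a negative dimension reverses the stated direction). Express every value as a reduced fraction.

Apply edit: d5 := 3/2
  d6 = d3*5 - d4/3 = 211/9
  d7 = d3 + d6/2 = 301/18
  d8 = d4 + d6 + d2/4 = 298/9
  d9 = d6*4 = 844/9
  d10 = d7*5 + d3/4 + d5 = 3109/36
  d11 = d5 + d10 = 3163/36
Walk from origin (0, 0):
  seg 1: up by d2 = 20 → (0, 20)
  seg 2: left by d8 = 298/9 → (-298/9, 20)
  seg 3: right by d3 = 5 → (-253/9, 20)
  seg 4: right by d4 = 14/3 → (-211/9, 20)
  seg 5: right by d7 = 301/18 → (-121/18, 20)
  seg 6: right by d8 = 298/9 → (475/18, 20)
  seg 7: right by d11 = 3163/36 → (457/4, 20)
  seg 8: down by d9 = 844/9 → (457/4, -664/9)
  seg 9: down by d1 = 6 → (457/4, -718/9)

d6 = 211/9
d7 = 301/18
d8 = 298/9
d9 = 844/9
d10 = 3109/36
d11 = 3163/36
endpoint = (457/4, -718/9)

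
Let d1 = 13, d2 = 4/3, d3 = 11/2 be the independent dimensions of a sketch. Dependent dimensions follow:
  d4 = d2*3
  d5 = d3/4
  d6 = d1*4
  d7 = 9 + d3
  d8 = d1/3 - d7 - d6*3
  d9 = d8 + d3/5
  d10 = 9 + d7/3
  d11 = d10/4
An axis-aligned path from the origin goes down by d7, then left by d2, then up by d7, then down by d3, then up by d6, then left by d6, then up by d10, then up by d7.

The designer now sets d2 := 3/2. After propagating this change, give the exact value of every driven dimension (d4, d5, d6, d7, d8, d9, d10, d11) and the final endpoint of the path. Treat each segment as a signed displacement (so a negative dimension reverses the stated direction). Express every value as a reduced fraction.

d4 = 9/2
d5 = 11/8
d6 = 52
d7 = 29/2
d8 = -997/6
d9 = -2476/15
d10 = 83/6
d11 = 83/24
endpoint = (-107/2, 449/6)

Apply edit: d2 := 3/2
  d4 = d2*3 = 9/2
  d5 = d3/4 = 11/8
  d6 = d1*4 = 52
  d7 = 9 + d3 = 29/2
  d8 = d1/3 - d7 - d6*3 = -997/6
  d9 = d8 + d3/5 = -2476/15
  d10 = 9 + d7/3 = 83/6
  d11 = d10/4 = 83/24
Walk from origin (0, 0):
  seg 1: down by d7 = 29/2 → (0, -29/2)
  seg 2: left by d2 = 3/2 → (-3/2, -29/2)
  seg 3: up by d7 = 29/2 → (-3/2, 0)
  seg 4: down by d3 = 11/2 → (-3/2, -11/2)
  seg 5: up by d6 = 52 → (-3/2, 93/2)
  seg 6: left by d6 = 52 → (-107/2, 93/2)
  seg 7: up by d10 = 83/6 → (-107/2, 181/3)
  seg 8: up by d7 = 29/2 → (-107/2, 449/6)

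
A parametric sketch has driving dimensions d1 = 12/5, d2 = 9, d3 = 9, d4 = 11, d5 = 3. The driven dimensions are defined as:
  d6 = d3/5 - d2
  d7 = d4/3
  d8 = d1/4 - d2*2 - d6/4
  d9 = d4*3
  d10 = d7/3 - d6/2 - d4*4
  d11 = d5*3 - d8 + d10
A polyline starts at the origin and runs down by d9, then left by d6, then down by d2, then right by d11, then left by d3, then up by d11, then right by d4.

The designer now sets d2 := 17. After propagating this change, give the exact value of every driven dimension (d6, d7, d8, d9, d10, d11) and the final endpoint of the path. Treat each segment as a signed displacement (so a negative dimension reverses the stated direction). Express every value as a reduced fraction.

d6 = -76/5
d7 = 11/3
d8 = -148/5
d9 = 33
d10 = -1583/45
d11 = 154/45
endpoint = (928/45, -2096/45)

Apply edit: d2 := 17
  d6 = d3/5 - d2 = -76/5
  d7 = d4/3 = 11/3
  d8 = d1/4 - d2*2 - d6/4 = -148/5
  d9 = d4*3 = 33
  d10 = d7/3 - d6/2 - d4*4 = -1583/45
  d11 = d5*3 - d8 + d10 = 154/45
Walk from origin (0, 0):
  seg 1: down by d9 = 33 → (0, -33)
  seg 2: left by d6 = -76/5 → (76/5, -33)
  seg 3: down by d2 = 17 → (76/5, -50)
  seg 4: right by d11 = 154/45 → (838/45, -50)
  seg 5: left by d3 = 9 → (433/45, -50)
  seg 6: up by d11 = 154/45 → (433/45, -2096/45)
  seg 7: right by d4 = 11 → (928/45, -2096/45)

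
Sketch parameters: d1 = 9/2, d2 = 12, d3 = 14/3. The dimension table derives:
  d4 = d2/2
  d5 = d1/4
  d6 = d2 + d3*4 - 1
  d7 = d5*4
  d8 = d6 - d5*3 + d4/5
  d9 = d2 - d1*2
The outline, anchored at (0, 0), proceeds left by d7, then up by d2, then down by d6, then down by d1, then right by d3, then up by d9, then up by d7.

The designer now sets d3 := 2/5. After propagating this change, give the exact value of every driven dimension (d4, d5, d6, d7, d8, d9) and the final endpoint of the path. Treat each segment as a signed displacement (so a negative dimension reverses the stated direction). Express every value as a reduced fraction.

Apply edit: d3 := 2/5
  d4 = d2/2 = 6
  d5 = d1/4 = 9/8
  d6 = d2 + d3*4 - 1 = 63/5
  d7 = d5*4 = 9/2
  d8 = d6 - d5*3 + d4/5 = 417/40
  d9 = d2 - d1*2 = 3
Walk from origin (0, 0):
  seg 1: left by d7 = 9/2 → (-9/2, 0)
  seg 2: up by d2 = 12 → (-9/2, 12)
  seg 3: down by d6 = 63/5 → (-9/2, -3/5)
  seg 4: down by d1 = 9/2 → (-9/2, -51/10)
  seg 5: right by d3 = 2/5 → (-41/10, -51/10)
  seg 6: up by d9 = 3 → (-41/10, -21/10)
  seg 7: up by d7 = 9/2 → (-41/10, 12/5)

d4 = 6
d5 = 9/8
d6 = 63/5
d7 = 9/2
d8 = 417/40
d9 = 3
endpoint = (-41/10, 12/5)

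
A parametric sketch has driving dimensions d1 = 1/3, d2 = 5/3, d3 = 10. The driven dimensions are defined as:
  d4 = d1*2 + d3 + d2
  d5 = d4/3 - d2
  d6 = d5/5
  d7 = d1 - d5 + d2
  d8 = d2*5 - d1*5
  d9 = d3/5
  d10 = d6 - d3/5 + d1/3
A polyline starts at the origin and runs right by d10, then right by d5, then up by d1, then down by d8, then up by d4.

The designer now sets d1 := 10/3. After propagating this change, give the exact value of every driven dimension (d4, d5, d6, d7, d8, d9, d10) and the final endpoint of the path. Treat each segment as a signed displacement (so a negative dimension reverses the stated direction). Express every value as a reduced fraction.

Apply edit: d1 := 10/3
  d4 = d1*2 + d3 + d2 = 55/3
  d5 = d4/3 - d2 = 40/9
  d6 = d5/5 = 8/9
  d7 = d1 - d5 + d2 = 5/9
  d8 = d2*5 - d1*5 = -25/3
  d9 = d3/5 = 2
  d10 = d6 - d3/5 + d1/3 = 0
Walk from origin (0, 0):
  seg 1: right by d10 = 0 → (0, 0)
  seg 2: right by d5 = 40/9 → (40/9, 0)
  seg 3: up by d1 = 10/3 → (40/9, 10/3)
  seg 4: down by d8 = -25/3 → (40/9, 35/3)
  seg 5: up by d4 = 55/3 → (40/9, 30)

d4 = 55/3
d5 = 40/9
d6 = 8/9
d7 = 5/9
d8 = -25/3
d9 = 2
d10 = 0
endpoint = (40/9, 30)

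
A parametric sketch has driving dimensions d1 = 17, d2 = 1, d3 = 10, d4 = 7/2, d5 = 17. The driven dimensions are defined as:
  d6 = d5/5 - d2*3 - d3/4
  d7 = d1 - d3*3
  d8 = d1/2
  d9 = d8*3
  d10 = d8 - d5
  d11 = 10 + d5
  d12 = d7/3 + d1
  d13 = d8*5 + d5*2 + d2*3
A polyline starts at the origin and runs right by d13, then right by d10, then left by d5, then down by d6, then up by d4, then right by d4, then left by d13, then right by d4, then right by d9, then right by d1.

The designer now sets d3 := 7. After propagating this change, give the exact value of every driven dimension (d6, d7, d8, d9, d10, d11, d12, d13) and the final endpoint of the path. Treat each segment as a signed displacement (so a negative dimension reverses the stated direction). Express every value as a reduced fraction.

Apply edit: d3 := 7
  d6 = d5/5 - d2*3 - d3/4 = -27/20
  d7 = d1 - d3*3 = -4
  d8 = d1/2 = 17/2
  d9 = d8*3 = 51/2
  d10 = d8 - d5 = -17/2
  d11 = 10 + d5 = 27
  d12 = d7/3 + d1 = 47/3
  d13 = d8*5 + d5*2 + d2*3 = 159/2
Walk from origin (0, 0):
  seg 1: right by d13 = 159/2 → (159/2, 0)
  seg 2: right by d10 = -17/2 → (71, 0)
  seg 3: left by d5 = 17 → (54, 0)
  seg 4: down by d6 = -27/20 → (54, 27/20)
  seg 5: up by d4 = 7/2 → (54, 97/20)
  seg 6: right by d4 = 7/2 → (115/2, 97/20)
  seg 7: left by d13 = 159/2 → (-22, 97/20)
  seg 8: right by d4 = 7/2 → (-37/2, 97/20)
  seg 9: right by d9 = 51/2 → (7, 97/20)
  seg 10: right by d1 = 17 → (24, 97/20)

d6 = -27/20
d7 = -4
d8 = 17/2
d9 = 51/2
d10 = -17/2
d11 = 27
d12 = 47/3
d13 = 159/2
endpoint = (24, 97/20)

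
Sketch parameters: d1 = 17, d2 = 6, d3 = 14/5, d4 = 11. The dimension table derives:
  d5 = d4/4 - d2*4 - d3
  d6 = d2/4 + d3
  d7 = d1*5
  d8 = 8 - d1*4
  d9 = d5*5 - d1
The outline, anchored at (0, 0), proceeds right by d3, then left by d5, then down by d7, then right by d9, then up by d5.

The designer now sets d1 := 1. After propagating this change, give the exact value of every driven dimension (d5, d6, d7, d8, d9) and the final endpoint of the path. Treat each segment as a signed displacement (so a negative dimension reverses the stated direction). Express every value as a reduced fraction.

Apply edit: d1 := 1
  d5 = d4/4 - d2*4 - d3 = -481/20
  d6 = d2/4 + d3 = 43/10
  d7 = d1*5 = 5
  d8 = 8 - d1*4 = 4
  d9 = d5*5 - d1 = -485/4
Walk from origin (0, 0):
  seg 1: right by d3 = 14/5 → (14/5, 0)
  seg 2: left by d5 = -481/20 → (537/20, 0)
  seg 3: down by d7 = 5 → (537/20, -5)
  seg 4: right by d9 = -485/4 → (-472/5, -5)
  seg 5: up by d5 = -481/20 → (-472/5, -581/20)

d5 = -481/20
d6 = 43/10
d7 = 5
d8 = 4
d9 = -485/4
endpoint = (-472/5, -581/20)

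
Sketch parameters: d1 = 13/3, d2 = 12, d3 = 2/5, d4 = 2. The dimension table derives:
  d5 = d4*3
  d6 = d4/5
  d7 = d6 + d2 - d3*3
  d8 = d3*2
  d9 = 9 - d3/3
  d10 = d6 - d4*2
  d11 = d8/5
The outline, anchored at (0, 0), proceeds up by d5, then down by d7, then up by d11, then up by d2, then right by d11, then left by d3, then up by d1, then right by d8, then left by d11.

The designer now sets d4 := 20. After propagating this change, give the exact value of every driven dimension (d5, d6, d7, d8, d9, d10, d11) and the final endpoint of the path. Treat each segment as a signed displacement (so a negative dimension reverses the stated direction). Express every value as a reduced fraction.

Apply edit: d4 := 20
  d5 = d4*3 = 60
  d6 = d4/5 = 4
  d7 = d6 + d2 - d3*3 = 74/5
  d8 = d3*2 = 4/5
  d9 = 9 - d3/3 = 133/15
  d10 = d6 - d4*2 = -36
  d11 = d8/5 = 4/25
Walk from origin (0, 0):
  seg 1: up by d5 = 60 → (0, 60)
  seg 2: down by d7 = 74/5 → (0, 226/5)
  seg 3: up by d11 = 4/25 → (0, 1134/25)
  seg 4: up by d2 = 12 → (0, 1434/25)
  seg 5: right by d11 = 4/25 → (4/25, 1434/25)
  seg 6: left by d3 = 2/5 → (-6/25, 1434/25)
  seg 7: up by d1 = 13/3 → (-6/25, 4627/75)
  seg 8: right by d8 = 4/5 → (14/25, 4627/75)
  seg 9: left by d11 = 4/25 → (2/5, 4627/75)

d5 = 60
d6 = 4
d7 = 74/5
d8 = 4/5
d9 = 133/15
d10 = -36
d11 = 4/25
endpoint = (2/5, 4627/75)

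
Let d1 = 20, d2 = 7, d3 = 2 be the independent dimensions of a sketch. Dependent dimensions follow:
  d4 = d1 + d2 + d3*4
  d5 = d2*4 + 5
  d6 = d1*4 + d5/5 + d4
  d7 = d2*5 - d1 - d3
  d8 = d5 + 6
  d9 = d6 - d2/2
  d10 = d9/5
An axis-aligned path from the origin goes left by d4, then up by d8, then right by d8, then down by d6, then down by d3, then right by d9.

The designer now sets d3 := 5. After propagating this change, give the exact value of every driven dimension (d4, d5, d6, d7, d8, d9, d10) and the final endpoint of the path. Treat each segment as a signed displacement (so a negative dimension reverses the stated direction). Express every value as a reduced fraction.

Apply edit: d3 := 5
  d4 = d1 + d2 + d3*4 = 47
  d5 = d2*4 + 5 = 33
  d6 = d1*4 + d5/5 + d4 = 668/5
  d7 = d2*5 - d1 - d3 = 10
  d8 = d5 + 6 = 39
  d9 = d6 - d2/2 = 1301/10
  d10 = d9/5 = 1301/50
Walk from origin (0, 0):
  seg 1: left by d4 = 47 → (-47, 0)
  seg 2: up by d8 = 39 → (-47, 39)
  seg 3: right by d8 = 39 → (-8, 39)
  seg 4: down by d6 = 668/5 → (-8, -473/5)
  seg 5: down by d3 = 5 → (-8, -498/5)
  seg 6: right by d9 = 1301/10 → (1221/10, -498/5)

d4 = 47
d5 = 33
d6 = 668/5
d7 = 10
d8 = 39
d9 = 1301/10
d10 = 1301/50
endpoint = (1221/10, -498/5)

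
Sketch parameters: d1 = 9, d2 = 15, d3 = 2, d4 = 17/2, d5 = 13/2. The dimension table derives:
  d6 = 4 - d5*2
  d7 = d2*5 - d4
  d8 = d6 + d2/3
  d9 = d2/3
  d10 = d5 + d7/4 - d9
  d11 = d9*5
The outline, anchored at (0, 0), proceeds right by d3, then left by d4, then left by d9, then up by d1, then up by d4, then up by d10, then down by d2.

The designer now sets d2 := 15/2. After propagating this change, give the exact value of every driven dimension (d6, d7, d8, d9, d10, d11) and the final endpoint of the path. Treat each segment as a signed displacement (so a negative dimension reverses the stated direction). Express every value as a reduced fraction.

d6 = -9
d7 = 29
d8 = -13/2
d9 = 5/2
d10 = 45/4
d11 = 25/2
endpoint = (-9, 85/4)

Apply edit: d2 := 15/2
  d6 = 4 - d5*2 = -9
  d7 = d2*5 - d4 = 29
  d8 = d6 + d2/3 = -13/2
  d9 = d2/3 = 5/2
  d10 = d5 + d7/4 - d9 = 45/4
  d11 = d9*5 = 25/2
Walk from origin (0, 0):
  seg 1: right by d3 = 2 → (2, 0)
  seg 2: left by d4 = 17/2 → (-13/2, 0)
  seg 3: left by d9 = 5/2 → (-9, 0)
  seg 4: up by d1 = 9 → (-9, 9)
  seg 5: up by d4 = 17/2 → (-9, 35/2)
  seg 6: up by d10 = 45/4 → (-9, 115/4)
  seg 7: down by d2 = 15/2 → (-9, 85/4)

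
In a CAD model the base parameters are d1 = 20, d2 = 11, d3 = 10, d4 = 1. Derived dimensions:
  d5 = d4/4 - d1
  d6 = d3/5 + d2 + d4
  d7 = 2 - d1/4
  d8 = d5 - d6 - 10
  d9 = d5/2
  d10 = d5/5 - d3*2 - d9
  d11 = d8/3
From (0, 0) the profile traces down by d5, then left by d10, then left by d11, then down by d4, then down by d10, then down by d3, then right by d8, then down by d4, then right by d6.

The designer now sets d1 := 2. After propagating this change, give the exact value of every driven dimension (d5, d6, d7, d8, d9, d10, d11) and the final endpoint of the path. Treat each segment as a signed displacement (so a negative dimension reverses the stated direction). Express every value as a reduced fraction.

Apply edit: d1 := 2
  d5 = d4/4 - d1 = -7/4
  d6 = d3/5 + d2 + d4 = 14
  d7 = 2 - d1/4 = 3/2
  d8 = d5 - d6 - 10 = -103/4
  d9 = d5/2 = -7/8
  d10 = d5/5 - d3*2 - d9 = -779/40
  d11 = d8/3 = -103/12
Walk from origin (0, 0):
  seg 1: down by d5 = -7/4 → (0, 7/4)
  seg 2: left by d10 = -779/40 → (779/40, 7/4)
  seg 3: left by d11 = -103/12 → (3367/120, 7/4)
  seg 4: down by d4 = 1 → (3367/120, 3/4)
  seg 5: down by d10 = -779/40 → (3367/120, 809/40)
  seg 6: down by d3 = 10 → (3367/120, 409/40)
  seg 7: right by d8 = -103/4 → (277/120, 409/40)
  seg 8: down by d4 = 1 → (277/120, 369/40)
  seg 9: right by d6 = 14 → (1957/120, 369/40)

d5 = -7/4
d6 = 14
d7 = 3/2
d8 = -103/4
d9 = -7/8
d10 = -779/40
d11 = -103/12
endpoint = (1957/120, 369/40)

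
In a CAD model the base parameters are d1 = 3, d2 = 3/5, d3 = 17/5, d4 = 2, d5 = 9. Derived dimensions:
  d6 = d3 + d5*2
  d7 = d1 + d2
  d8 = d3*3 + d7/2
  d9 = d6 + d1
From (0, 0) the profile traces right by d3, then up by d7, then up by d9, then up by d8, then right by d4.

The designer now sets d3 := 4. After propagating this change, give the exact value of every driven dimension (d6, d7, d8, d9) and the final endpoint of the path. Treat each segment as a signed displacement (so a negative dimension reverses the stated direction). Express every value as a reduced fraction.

Apply edit: d3 := 4
  d6 = d3 + d5*2 = 22
  d7 = d1 + d2 = 18/5
  d8 = d3*3 + d7/2 = 69/5
  d9 = d6 + d1 = 25
Walk from origin (0, 0):
  seg 1: right by d3 = 4 → (4, 0)
  seg 2: up by d7 = 18/5 → (4, 18/5)
  seg 3: up by d9 = 25 → (4, 143/5)
  seg 4: up by d8 = 69/5 → (4, 212/5)
  seg 5: right by d4 = 2 → (6, 212/5)

d6 = 22
d7 = 18/5
d8 = 69/5
d9 = 25
endpoint = (6, 212/5)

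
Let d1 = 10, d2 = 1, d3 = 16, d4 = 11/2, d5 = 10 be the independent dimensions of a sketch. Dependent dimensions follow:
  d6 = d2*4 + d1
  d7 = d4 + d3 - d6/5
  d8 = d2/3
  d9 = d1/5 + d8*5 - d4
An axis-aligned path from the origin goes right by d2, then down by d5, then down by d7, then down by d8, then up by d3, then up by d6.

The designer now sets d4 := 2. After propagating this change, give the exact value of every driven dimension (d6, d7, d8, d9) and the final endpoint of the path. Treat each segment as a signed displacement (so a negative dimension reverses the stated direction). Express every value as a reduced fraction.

d6 = 14
d7 = 76/5
d8 = 1/3
d9 = 5/3
endpoint = (1, 67/15)

Apply edit: d4 := 2
  d6 = d2*4 + d1 = 14
  d7 = d4 + d3 - d6/5 = 76/5
  d8 = d2/3 = 1/3
  d9 = d1/5 + d8*5 - d4 = 5/3
Walk from origin (0, 0):
  seg 1: right by d2 = 1 → (1, 0)
  seg 2: down by d5 = 10 → (1, -10)
  seg 3: down by d7 = 76/5 → (1, -126/5)
  seg 4: down by d8 = 1/3 → (1, -383/15)
  seg 5: up by d3 = 16 → (1, -143/15)
  seg 6: up by d6 = 14 → (1, 67/15)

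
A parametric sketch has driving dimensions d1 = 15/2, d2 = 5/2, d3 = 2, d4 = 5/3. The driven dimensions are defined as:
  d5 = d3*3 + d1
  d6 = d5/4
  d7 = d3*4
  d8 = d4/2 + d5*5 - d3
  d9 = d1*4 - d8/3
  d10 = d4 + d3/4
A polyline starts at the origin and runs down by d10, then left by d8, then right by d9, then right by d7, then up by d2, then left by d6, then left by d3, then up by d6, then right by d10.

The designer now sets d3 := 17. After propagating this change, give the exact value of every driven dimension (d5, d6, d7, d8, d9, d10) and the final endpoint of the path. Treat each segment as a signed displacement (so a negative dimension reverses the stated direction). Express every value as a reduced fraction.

d5 = 117/2
d6 = 117/8
d7 = 68
d8 = 829/3
d9 = -559/9
d10 = 71/12
endpoint = (-21323/72, 269/24)

Apply edit: d3 := 17
  d5 = d3*3 + d1 = 117/2
  d6 = d5/4 = 117/8
  d7 = d3*4 = 68
  d8 = d4/2 + d5*5 - d3 = 829/3
  d9 = d1*4 - d8/3 = -559/9
  d10 = d4 + d3/4 = 71/12
Walk from origin (0, 0):
  seg 1: down by d10 = 71/12 → (0, -71/12)
  seg 2: left by d8 = 829/3 → (-829/3, -71/12)
  seg 3: right by d9 = -559/9 → (-3046/9, -71/12)
  seg 4: right by d7 = 68 → (-2434/9, -71/12)
  seg 5: up by d2 = 5/2 → (-2434/9, -41/12)
  seg 6: left by d6 = 117/8 → (-20525/72, -41/12)
  seg 7: left by d3 = 17 → (-21749/72, -41/12)
  seg 8: up by d6 = 117/8 → (-21749/72, 269/24)
  seg 9: right by d10 = 71/12 → (-21323/72, 269/24)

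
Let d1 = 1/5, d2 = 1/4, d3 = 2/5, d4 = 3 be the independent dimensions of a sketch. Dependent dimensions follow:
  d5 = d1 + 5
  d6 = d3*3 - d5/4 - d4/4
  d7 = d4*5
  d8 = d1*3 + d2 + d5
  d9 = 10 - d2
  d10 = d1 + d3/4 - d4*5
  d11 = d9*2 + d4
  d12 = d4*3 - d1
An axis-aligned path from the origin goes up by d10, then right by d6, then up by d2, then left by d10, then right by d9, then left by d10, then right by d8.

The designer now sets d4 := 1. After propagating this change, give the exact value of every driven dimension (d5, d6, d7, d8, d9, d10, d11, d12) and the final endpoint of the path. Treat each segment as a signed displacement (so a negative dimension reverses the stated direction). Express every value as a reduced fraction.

d5 = 26/5
d6 = -7/20
d7 = 5
d8 = 121/20
d9 = 39/4
d10 = -47/10
d11 = 41/2
d12 = 14/5
endpoint = (497/20, -89/20)

Apply edit: d4 := 1
  d5 = d1 + 5 = 26/5
  d6 = d3*3 - d5/4 - d4/4 = -7/20
  d7 = d4*5 = 5
  d8 = d1*3 + d2 + d5 = 121/20
  d9 = 10 - d2 = 39/4
  d10 = d1 + d3/4 - d4*5 = -47/10
  d11 = d9*2 + d4 = 41/2
  d12 = d4*3 - d1 = 14/5
Walk from origin (0, 0):
  seg 1: up by d10 = -47/10 → (0, -47/10)
  seg 2: right by d6 = -7/20 → (-7/20, -47/10)
  seg 3: up by d2 = 1/4 → (-7/20, -89/20)
  seg 4: left by d10 = -47/10 → (87/20, -89/20)
  seg 5: right by d9 = 39/4 → (141/10, -89/20)
  seg 6: left by d10 = -47/10 → (94/5, -89/20)
  seg 7: right by d8 = 121/20 → (497/20, -89/20)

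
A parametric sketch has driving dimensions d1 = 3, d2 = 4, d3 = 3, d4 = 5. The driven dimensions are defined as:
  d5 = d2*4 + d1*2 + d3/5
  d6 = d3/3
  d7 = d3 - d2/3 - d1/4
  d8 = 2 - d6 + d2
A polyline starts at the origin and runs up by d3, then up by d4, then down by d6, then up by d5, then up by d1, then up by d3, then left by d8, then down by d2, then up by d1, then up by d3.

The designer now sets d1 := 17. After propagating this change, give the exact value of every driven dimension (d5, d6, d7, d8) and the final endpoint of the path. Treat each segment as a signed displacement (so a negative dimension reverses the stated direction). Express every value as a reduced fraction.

d5 = 253/5
d6 = 1
d7 = -31/12
d8 = 5
endpoint = (-5, 468/5)

Apply edit: d1 := 17
  d5 = d2*4 + d1*2 + d3/5 = 253/5
  d6 = d3/3 = 1
  d7 = d3 - d2/3 - d1/4 = -31/12
  d8 = 2 - d6 + d2 = 5
Walk from origin (0, 0):
  seg 1: up by d3 = 3 → (0, 3)
  seg 2: up by d4 = 5 → (0, 8)
  seg 3: down by d6 = 1 → (0, 7)
  seg 4: up by d5 = 253/5 → (0, 288/5)
  seg 5: up by d1 = 17 → (0, 373/5)
  seg 6: up by d3 = 3 → (0, 388/5)
  seg 7: left by d8 = 5 → (-5, 388/5)
  seg 8: down by d2 = 4 → (-5, 368/5)
  seg 9: up by d1 = 17 → (-5, 453/5)
  seg 10: up by d3 = 3 → (-5, 468/5)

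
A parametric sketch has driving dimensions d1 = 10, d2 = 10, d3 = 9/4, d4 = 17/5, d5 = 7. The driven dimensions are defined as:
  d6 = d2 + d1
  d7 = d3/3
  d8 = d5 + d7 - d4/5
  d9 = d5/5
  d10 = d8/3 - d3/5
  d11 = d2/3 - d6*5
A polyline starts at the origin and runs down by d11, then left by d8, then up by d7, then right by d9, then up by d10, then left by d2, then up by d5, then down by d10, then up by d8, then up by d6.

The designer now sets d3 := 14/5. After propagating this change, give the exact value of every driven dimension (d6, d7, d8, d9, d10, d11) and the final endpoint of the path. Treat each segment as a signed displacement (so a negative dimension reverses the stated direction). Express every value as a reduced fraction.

Apply edit: d3 := 14/5
  d6 = d2 + d1 = 20
  d7 = d3/3 = 14/15
  d8 = d5 + d7 - d4/5 = 544/75
  d9 = d5/5 = 7/5
  d10 = d8/3 - d3/5 = 418/225
  d11 = d2/3 - d6*5 = -290/3
Walk from origin (0, 0):
  seg 1: down by d11 = -290/3 → (0, 290/3)
  seg 2: left by d8 = 544/75 → (-544/75, 290/3)
  seg 3: up by d7 = 14/15 → (-544/75, 488/5)
  seg 4: right by d9 = 7/5 → (-439/75, 488/5)
  seg 5: up by d10 = 418/225 → (-439/75, 22378/225)
  seg 6: left by d2 = 10 → (-1189/75, 22378/225)
  seg 7: up by d5 = 7 → (-1189/75, 23953/225)
  seg 8: down by d10 = 418/225 → (-1189/75, 523/5)
  seg 9: up by d8 = 544/75 → (-1189/75, 8389/75)
  seg 10: up by d6 = 20 → (-1189/75, 9889/75)

d6 = 20
d7 = 14/15
d8 = 544/75
d9 = 7/5
d10 = 418/225
d11 = -290/3
endpoint = (-1189/75, 9889/75)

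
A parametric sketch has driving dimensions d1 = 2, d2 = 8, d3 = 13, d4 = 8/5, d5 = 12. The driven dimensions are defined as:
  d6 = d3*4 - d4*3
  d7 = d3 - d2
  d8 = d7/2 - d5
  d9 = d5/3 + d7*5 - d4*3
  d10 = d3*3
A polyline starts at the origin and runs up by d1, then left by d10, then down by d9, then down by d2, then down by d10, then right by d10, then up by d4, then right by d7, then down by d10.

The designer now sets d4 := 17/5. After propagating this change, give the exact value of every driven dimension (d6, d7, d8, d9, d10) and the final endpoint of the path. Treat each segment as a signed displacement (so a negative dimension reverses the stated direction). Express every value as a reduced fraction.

d6 = 209/5
d7 = 5
d8 = -19/2
d9 = 94/5
d10 = 39
endpoint = (5, -497/5)

Apply edit: d4 := 17/5
  d6 = d3*4 - d4*3 = 209/5
  d7 = d3 - d2 = 5
  d8 = d7/2 - d5 = -19/2
  d9 = d5/3 + d7*5 - d4*3 = 94/5
  d10 = d3*3 = 39
Walk from origin (0, 0):
  seg 1: up by d1 = 2 → (0, 2)
  seg 2: left by d10 = 39 → (-39, 2)
  seg 3: down by d9 = 94/5 → (-39, -84/5)
  seg 4: down by d2 = 8 → (-39, -124/5)
  seg 5: down by d10 = 39 → (-39, -319/5)
  seg 6: right by d10 = 39 → (0, -319/5)
  seg 7: up by d4 = 17/5 → (0, -302/5)
  seg 8: right by d7 = 5 → (5, -302/5)
  seg 9: down by d10 = 39 → (5, -497/5)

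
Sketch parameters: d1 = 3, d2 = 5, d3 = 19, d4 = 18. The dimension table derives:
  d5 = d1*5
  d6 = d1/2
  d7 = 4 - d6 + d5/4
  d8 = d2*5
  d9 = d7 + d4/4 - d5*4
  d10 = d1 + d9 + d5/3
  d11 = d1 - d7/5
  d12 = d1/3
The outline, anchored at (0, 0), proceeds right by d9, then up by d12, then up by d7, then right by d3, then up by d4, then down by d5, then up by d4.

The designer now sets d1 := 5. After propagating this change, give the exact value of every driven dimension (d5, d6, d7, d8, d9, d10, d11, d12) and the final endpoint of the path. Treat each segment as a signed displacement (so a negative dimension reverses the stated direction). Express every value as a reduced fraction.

Apply edit: d1 := 5
  d5 = d1*5 = 25
  d6 = d1/2 = 5/2
  d7 = 4 - d6 + d5/4 = 31/4
  d8 = d2*5 = 25
  d9 = d7 + d4/4 - d5*4 = -351/4
  d10 = d1 + d9 + d5/3 = -893/12
  d11 = d1 - d7/5 = 69/20
  d12 = d1/3 = 5/3
Walk from origin (0, 0):
  seg 1: right by d9 = -351/4 → (-351/4, 0)
  seg 2: up by d12 = 5/3 → (-351/4, 5/3)
  seg 3: up by d7 = 31/4 → (-351/4, 113/12)
  seg 4: right by d3 = 19 → (-275/4, 113/12)
  seg 5: up by d4 = 18 → (-275/4, 329/12)
  seg 6: down by d5 = 25 → (-275/4, 29/12)
  seg 7: up by d4 = 18 → (-275/4, 245/12)

d5 = 25
d6 = 5/2
d7 = 31/4
d8 = 25
d9 = -351/4
d10 = -893/12
d11 = 69/20
d12 = 5/3
endpoint = (-275/4, 245/12)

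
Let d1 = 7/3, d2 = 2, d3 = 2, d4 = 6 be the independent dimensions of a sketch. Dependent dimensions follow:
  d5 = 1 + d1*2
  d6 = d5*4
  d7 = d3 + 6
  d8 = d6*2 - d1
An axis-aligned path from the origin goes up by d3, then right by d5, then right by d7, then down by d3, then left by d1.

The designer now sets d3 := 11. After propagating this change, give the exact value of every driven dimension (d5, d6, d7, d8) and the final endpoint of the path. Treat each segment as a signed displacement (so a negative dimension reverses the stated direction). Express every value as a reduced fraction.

Apply edit: d3 := 11
  d5 = 1 + d1*2 = 17/3
  d6 = d5*4 = 68/3
  d7 = d3 + 6 = 17
  d8 = d6*2 - d1 = 43
Walk from origin (0, 0):
  seg 1: up by d3 = 11 → (0, 11)
  seg 2: right by d5 = 17/3 → (17/3, 11)
  seg 3: right by d7 = 17 → (68/3, 11)
  seg 4: down by d3 = 11 → (68/3, 0)
  seg 5: left by d1 = 7/3 → (61/3, 0)

d5 = 17/3
d6 = 68/3
d7 = 17
d8 = 43
endpoint = (61/3, 0)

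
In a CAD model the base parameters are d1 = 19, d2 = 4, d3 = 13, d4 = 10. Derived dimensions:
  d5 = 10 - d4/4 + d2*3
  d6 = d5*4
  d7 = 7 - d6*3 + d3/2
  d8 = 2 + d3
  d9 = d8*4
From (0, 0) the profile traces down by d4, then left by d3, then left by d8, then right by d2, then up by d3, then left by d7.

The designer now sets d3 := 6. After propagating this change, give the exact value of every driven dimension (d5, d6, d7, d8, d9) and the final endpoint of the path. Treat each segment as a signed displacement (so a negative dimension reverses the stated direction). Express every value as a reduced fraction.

Apply edit: d3 := 6
  d5 = 10 - d4/4 + d2*3 = 39/2
  d6 = d5*4 = 78
  d7 = 7 - d6*3 + d3/2 = -224
  d8 = 2 + d3 = 8
  d9 = d8*4 = 32
Walk from origin (0, 0):
  seg 1: down by d4 = 10 → (0, -10)
  seg 2: left by d3 = 6 → (-6, -10)
  seg 3: left by d8 = 8 → (-14, -10)
  seg 4: right by d2 = 4 → (-10, -10)
  seg 5: up by d3 = 6 → (-10, -4)
  seg 6: left by d7 = -224 → (214, -4)

d5 = 39/2
d6 = 78
d7 = -224
d8 = 8
d9 = 32
endpoint = (214, -4)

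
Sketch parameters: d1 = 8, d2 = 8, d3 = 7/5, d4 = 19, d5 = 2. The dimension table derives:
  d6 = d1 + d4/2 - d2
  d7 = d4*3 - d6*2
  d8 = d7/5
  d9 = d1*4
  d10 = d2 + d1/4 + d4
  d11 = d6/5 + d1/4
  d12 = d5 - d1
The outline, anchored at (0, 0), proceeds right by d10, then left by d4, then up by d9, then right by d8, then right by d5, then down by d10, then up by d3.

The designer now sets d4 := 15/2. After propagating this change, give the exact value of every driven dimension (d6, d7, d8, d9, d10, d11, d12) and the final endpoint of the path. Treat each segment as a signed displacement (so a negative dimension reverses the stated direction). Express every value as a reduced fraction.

d6 = 15/4
d7 = 15
d8 = 3
d9 = 32
d10 = 35/2
d11 = 11/4
d12 = -6
endpoint = (15, 159/10)

Apply edit: d4 := 15/2
  d6 = d1 + d4/2 - d2 = 15/4
  d7 = d4*3 - d6*2 = 15
  d8 = d7/5 = 3
  d9 = d1*4 = 32
  d10 = d2 + d1/4 + d4 = 35/2
  d11 = d6/5 + d1/4 = 11/4
  d12 = d5 - d1 = -6
Walk from origin (0, 0):
  seg 1: right by d10 = 35/2 → (35/2, 0)
  seg 2: left by d4 = 15/2 → (10, 0)
  seg 3: up by d9 = 32 → (10, 32)
  seg 4: right by d8 = 3 → (13, 32)
  seg 5: right by d5 = 2 → (15, 32)
  seg 6: down by d10 = 35/2 → (15, 29/2)
  seg 7: up by d3 = 7/5 → (15, 159/10)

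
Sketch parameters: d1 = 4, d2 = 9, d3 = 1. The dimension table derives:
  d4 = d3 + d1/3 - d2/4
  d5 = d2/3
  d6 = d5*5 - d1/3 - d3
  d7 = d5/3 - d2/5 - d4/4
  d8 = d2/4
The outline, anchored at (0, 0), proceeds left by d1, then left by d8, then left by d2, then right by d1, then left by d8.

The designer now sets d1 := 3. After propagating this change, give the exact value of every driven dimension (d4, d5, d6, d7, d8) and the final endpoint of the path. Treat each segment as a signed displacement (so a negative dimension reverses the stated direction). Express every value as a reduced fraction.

Apply edit: d1 := 3
  d4 = d3 + d1/3 - d2/4 = -1/4
  d5 = d2/3 = 3
  d6 = d5*5 - d1/3 - d3 = 13
  d7 = d5/3 - d2/5 - d4/4 = -59/80
  d8 = d2/4 = 9/4
Walk from origin (0, 0):
  seg 1: left by d1 = 3 → (-3, 0)
  seg 2: left by d8 = 9/4 → (-21/4, 0)
  seg 3: left by d2 = 9 → (-57/4, 0)
  seg 4: right by d1 = 3 → (-45/4, 0)
  seg 5: left by d8 = 9/4 → (-27/2, 0)

d4 = -1/4
d5 = 3
d6 = 13
d7 = -59/80
d8 = 9/4
endpoint = (-27/2, 0)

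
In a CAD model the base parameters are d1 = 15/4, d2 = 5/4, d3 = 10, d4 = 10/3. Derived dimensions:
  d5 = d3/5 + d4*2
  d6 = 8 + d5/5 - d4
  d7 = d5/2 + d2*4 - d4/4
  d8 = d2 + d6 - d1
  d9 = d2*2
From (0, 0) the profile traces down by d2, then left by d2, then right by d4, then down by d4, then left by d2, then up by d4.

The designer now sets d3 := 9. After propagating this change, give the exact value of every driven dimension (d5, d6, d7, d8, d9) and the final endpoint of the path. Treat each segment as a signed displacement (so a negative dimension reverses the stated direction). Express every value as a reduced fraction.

d5 = 127/15
d6 = 159/25
d7 = 42/5
d8 = 193/50
d9 = 5/2
endpoint = (5/6, -5/4)

Apply edit: d3 := 9
  d5 = d3/5 + d4*2 = 127/15
  d6 = 8 + d5/5 - d4 = 159/25
  d7 = d5/2 + d2*4 - d4/4 = 42/5
  d8 = d2 + d6 - d1 = 193/50
  d9 = d2*2 = 5/2
Walk from origin (0, 0):
  seg 1: down by d2 = 5/4 → (0, -5/4)
  seg 2: left by d2 = 5/4 → (-5/4, -5/4)
  seg 3: right by d4 = 10/3 → (25/12, -5/4)
  seg 4: down by d4 = 10/3 → (25/12, -55/12)
  seg 5: left by d2 = 5/4 → (5/6, -55/12)
  seg 6: up by d4 = 10/3 → (5/6, -5/4)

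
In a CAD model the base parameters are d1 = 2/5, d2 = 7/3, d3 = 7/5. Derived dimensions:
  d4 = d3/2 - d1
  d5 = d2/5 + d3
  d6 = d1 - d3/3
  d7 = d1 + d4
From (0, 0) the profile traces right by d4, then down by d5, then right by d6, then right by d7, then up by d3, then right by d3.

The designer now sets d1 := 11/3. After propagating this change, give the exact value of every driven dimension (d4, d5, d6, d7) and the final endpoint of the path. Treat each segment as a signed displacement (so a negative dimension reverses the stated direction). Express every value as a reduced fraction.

d4 = -89/30
d5 = 28/15
d6 = 16/5
d7 = 7/10
endpoint = (7/3, -7/15)

Apply edit: d1 := 11/3
  d4 = d3/2 - d1 = -89/30
  d5 = d2/5 + d3 = 28/15
  d6 = d1 - d3/3 = 16/5
  d7 = d1 + d4 = 7/10
Walk from origin (0, 0):
  seg 1: right by d4 = -89/30 → (-89/30, 0)
  seg 2: down by d5 = 28/15 → (-89/30, -28/15)
  seg 3: right by d6 = 16/5 → (7/30, -28/15)
  seg 4: right by d7 = 7/10 → (14/15, -28/15)
  seg 5: up by d3 = 7/5 → (14/15, -7/15)
  seg 6: right by d3 = 7/5 → (7/3, -7/15)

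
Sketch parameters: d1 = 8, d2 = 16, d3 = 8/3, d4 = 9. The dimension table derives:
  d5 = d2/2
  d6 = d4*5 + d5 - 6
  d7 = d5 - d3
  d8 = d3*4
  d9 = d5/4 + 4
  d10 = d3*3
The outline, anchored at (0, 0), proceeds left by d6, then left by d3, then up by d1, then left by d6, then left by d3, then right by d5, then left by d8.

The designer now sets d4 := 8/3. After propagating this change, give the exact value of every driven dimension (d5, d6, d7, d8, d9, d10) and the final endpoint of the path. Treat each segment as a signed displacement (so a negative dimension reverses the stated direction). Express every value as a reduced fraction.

Apply edit: d4 := 8/3
  d5 = d2/2 = 8
  d6 = d4*5 + d5 - 6 = 46/3
  d7 = d5 - d3 = 16/3
  d8 = d3*4 = 32/3
  d9 = d5/4 + 4 = 6
  d10 = d3*3 = 8
Walk from origin (0, 0):
  seg 1: left by d6 = 46/3 → (-46/3, 0)
  seg 2: left by d3 = 8/3 → (-18, 0)
  seg 3: up by d1 = 8 → (-18, 8)
  seg 4: left by d6 = 46/3 → (-100/3, 8)
  seg 5: left by d3 = 8/3 → (-36, 8)
  seg 6: right by d5 = 8 → (-28, 8)
  seg 7: left by d8 = 32/3 → (-116/3, 8)

d5 = 8
d6 = 46/3
d7 = 16/3
d8 = 32/3
d9 = 6
d10 = 8
endpoint = (-116/3, 8)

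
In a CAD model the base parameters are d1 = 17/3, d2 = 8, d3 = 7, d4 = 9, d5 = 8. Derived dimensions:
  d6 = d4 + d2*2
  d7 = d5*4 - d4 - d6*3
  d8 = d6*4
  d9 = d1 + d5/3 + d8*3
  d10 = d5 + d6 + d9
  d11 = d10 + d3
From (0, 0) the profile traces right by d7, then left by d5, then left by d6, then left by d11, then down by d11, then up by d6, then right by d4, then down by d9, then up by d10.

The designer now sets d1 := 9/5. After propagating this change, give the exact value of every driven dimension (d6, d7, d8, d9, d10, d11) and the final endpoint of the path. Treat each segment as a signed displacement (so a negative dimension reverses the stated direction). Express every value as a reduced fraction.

Apply edit: d1 := 9/5
  d6 = d4 + d2*2 = 25
  d7 = d5*4 - d4 - d6*3 = -52
  d8 = d6*4 = 100
  d9 = d1 + d5/3 + d8*3 = 4567/15
  d10 = d5 + d6 + d9 = 5062/15
  d11 = d10 + d3 = 5167/15
Walk from origin (0, 0):
  seg 1: right by d7 = -52 → (-52, 0)
  seg 2: left by d5 = 8 → (-60, 0)
  seg 3: left by d6 = 25 → (-85, 0)
  seg 4: left by d11 = 5167/15 → (-6442/15, 0)
  seg 5: down by d11 = 5167/15 → (-6442/15, -5167/15)
  seg 6: up by d6 = 25 → (-6442/15, -4792/15)
  seg 7: right by d4 = 9 → (-6307/15, -4792/15)
  seg 8: down by d9 = 4567/15 → (-6307/15, -9359/15)
  seg 9: up by d10 = 5062/15 → (-6307/15, -4297/15)

d6 = 25
d7 = -52
d8 = 100
d9 = 4567/15
d10 = 5062/15
d11 = 5167/15
endpoint = (-6307/15, -4297/15)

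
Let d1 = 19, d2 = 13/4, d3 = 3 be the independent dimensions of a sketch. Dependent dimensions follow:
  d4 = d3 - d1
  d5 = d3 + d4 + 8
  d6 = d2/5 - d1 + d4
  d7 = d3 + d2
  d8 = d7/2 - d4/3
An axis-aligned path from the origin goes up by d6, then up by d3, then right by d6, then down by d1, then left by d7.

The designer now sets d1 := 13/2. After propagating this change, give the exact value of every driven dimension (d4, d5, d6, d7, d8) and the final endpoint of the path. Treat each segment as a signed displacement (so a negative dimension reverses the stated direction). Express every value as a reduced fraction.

d4 = -7/2
d5 = 15/2
d6 = -187/20
d7 = 25/4
d8 = 103/24
endpoint = (-78/5, -257/20)

Apply edit: d1 := 13/2
  d4 = d3 - d1 = -7/2
  d5 = d3 + d4 + 8 = 15/2
  d6 = d2/5 - d1 + d4 = -187/20
  d7 = d3 + d2 = 25/4
  d8 = d7/2 - d4/3 = 103/24
Walk from origin (0, 0):
  seg 1: up by d6 = -187/20 → (0, -187/20)
  seg 2: up by d3 = 3 → (0, -127/20)
  seg 3: right by d6 = -187/20 → (-187/20, -127/20)
  seg 4: down by d1 = 13/2 → (-187/20, -257/20)
  seg 5: left by d7 = 25/4 → (-78/5, -257/20)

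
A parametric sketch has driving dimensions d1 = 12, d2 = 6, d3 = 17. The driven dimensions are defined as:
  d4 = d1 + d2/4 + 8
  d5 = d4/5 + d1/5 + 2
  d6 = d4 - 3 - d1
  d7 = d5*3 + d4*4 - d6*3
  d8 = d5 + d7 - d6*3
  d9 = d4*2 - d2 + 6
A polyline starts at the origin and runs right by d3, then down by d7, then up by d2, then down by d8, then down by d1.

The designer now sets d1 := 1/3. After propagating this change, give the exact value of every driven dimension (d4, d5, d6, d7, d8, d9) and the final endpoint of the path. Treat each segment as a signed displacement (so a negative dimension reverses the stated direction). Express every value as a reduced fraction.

Apply edit: d1 := 1/3
  d4 = d1 + d2/4 + 8 = 59/6
  d5 = d4/5 + d1/5 + 2 = 121/30
  d6 = d4 - 3 - d1 = 13/2
  d7 = d5*3 + d4*4 - d6*3 = 479/15
  d8 = d5 + d7 - d6*3 = 247/15
  d9 = d4*2 - d2 + 6 = 59/3
Walk from origin (0, 0):
  seg 1: right by d3 = 17 → (17, 0)
  seg 2: down by d7 = 479/15 → (17, -479/15)
  seg 3: up by d2 = 6 → (17, -389/15)
  seg 4: down by d8 = 247/15 → (17, -212/5)
  seg 5: down by d1 = 1/3 → (17, -641/15)

d4 = 59/6
d5 = 121/30
d6 = 13/2
d7 = 479/15
d8 = 247/15
d9 = 59/3
endpoint = (17, -641/15)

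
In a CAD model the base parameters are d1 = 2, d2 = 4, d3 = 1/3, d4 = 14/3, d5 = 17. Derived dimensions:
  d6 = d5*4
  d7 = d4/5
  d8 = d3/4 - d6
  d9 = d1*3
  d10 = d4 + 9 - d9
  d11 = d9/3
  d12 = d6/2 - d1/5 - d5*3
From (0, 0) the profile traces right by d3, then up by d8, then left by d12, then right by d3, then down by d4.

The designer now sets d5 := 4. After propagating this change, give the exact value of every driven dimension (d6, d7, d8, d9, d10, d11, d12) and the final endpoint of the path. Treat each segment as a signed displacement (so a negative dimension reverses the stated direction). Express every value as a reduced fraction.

Apply edit: d5 := 4
  d6 = d5*4 = 16
  d7 = d4/5 = 14/15
  d8 = d3/4 - d6 = -191/12
  d9 = d1*3 = 6
  d10 = d4 + 9 - d9 = 23/3
  d11 = d9/3 = 2
  d12 = d6/2 - d1/5 - d5*3 = -22/5
Walk from origin (0, 0):
  seg 1: right by d3 = 1/3 → (1/3, 0)
  seg 2: up by d8 = -191/12 → (1/3, -191/12)
  seg 3: left by d12 = -22/5 → (71/15, -191/12)
  seg 4: right by d3 = 1/3 → (76/15, -191/12)
  seg 5: down by d4 = 14/3 → (76/15, -247/12)

d6 = 16
d7 = 14/15
d8 = -191/12
d9 = 6
d10 = 23/3
d11 = 2
d12 = -22/5
endpoint = (76/15, -247/12)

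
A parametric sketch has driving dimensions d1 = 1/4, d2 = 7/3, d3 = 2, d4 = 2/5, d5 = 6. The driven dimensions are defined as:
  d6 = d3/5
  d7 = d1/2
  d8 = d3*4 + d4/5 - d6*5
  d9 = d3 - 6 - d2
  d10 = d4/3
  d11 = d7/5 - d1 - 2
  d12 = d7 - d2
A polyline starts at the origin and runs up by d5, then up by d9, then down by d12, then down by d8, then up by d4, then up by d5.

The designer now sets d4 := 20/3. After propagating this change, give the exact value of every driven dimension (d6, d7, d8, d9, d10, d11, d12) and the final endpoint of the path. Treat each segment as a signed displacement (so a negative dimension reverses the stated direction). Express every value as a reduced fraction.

Apply edit: d4 := 20/3
  d6 = d3/5 = 2/5
  d7 = d1/2 = 1/8
  d8 = d3*4 + d4/5 - d6*5 = 22/3
  d9 = d3 - 6 - d2 = -19/3
  d10 = d4/3 = 20/9
  d11 = d7/5 - d1 - 2 = -89/40
  d12 = d7 - d2 = -53/24
Walk from origin (0, 0):
  seg 1: up by d5 = 6 → (0, 6)
  seg 2: up by d9 = -19/3 → (0, -1/3)
  seg 3: down by d12 = -53/24 → (0, 15/8)
  seg 4: down by d8 = 22/3 → (0, -131/24)
  seg 5: up by d4 = 20/3 → (0, 29/24)
  seg 6: up by d5 = 6 → (0, 173/24)

d6 = 2/5
d7 = 1/8
d8 = 22/3
d9 = -19/3
d10 = 20/9
d11 = -89/40
d12 = -53/24
endpoint = (0, 173/24)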